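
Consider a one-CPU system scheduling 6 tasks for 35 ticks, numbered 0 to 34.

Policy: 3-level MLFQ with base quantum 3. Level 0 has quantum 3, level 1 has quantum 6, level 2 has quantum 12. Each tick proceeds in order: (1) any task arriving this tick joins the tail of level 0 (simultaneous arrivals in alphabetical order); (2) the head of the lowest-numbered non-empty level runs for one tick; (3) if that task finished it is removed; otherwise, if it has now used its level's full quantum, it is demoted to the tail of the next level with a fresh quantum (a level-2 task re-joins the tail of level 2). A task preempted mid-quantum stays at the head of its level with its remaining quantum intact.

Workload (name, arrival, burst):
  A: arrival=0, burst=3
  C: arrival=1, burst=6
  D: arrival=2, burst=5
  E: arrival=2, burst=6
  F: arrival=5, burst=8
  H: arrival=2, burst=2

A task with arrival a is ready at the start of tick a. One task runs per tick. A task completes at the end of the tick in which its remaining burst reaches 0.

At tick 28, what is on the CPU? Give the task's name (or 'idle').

t=0: L0/L1/L2 = A/-/- → run A
t=1: L0/L1/L2 = AC/-/- → run A
t=2: L0/L1/L2 = ACDEH/-/- → run A
t=3: L0/L1/L2 = CDEH/-/- → run C
t=4: L0/L1/L2 = CDEH/-/- → run C
t=5: L0/L1/L2 = CDEHF/-/- → run C
t=6: L0/L1/L2 = DEHF/C/- → run D
t=7: L0/L1/L2 = DEHF/C/- → run D
t=8: L0/L1/L2 = DEHF/C/- → run D
t=9: L0/L1/L2 = EHF/CD/- → run E
t=10: L0/L1/L2 = EHF/CD/- → run E
t=11: L0/L1/L2 = EHF/CD/- → run E
t=12: L0/L1/L2 = HF/CDE/- → run H
t=13: L0/L1/L2 = HF/CDE/- → run H
t=14: L0/L1/L2 = F/CDE/- → run F
t=15: L0/L1/L2 = F/CDE/- → run F
t=16: L0/L1/L2 = F/CDE/- → run F
t=17: L0/L1/L2 = -/CDEF/- → run C
t=18: L0/L1/L2 = -/CDEF/- → run C
t=19: L0/L1/L2 = -/CDEF/- → run C
t=20: L0/L1/L2 = -/DEF/- → run D
t=21: L0/L1/L2 = -/DEF/- → run D
t=22: L0/L1/L2 = -/EF/- → run E
t=23: L0/L1/L2 = -/EF/- → run E
t=24: L0/L1/L2 = -/EF/- → run E
t=25: L0/L1/L2 = -/F/- → run F
t=26: L0/L1/L2 = -/F/- → run F
t=27: L0/L1/L2 = -/F/- → run F
t=28: L0/L1/L2 = -/F/- → run F
t=29: L0/L1/L2 = -/F/- → run F
t=30: (idle)
t=31: (idle)
t=32: (idle)
t=33: (idle)
t=34: (idle)

running at tick 28 = F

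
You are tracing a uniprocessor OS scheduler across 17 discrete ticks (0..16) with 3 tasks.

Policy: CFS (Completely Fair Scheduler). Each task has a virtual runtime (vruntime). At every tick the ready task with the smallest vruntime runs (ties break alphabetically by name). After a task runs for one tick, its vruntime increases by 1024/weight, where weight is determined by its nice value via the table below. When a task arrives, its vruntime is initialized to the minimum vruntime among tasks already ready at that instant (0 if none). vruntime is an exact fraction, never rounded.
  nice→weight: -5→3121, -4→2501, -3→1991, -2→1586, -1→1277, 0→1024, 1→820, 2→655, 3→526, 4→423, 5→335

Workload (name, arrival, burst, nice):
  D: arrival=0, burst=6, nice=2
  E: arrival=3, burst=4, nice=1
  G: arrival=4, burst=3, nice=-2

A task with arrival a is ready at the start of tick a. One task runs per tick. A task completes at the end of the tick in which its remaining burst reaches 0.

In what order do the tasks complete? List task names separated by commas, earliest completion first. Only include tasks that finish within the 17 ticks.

t=0: vr[D=0] → run D
t=1: vr[D=1024/655] → run D
t=2: vr[D=2048/655] → run D
t=3: vr[D=3072/655 E=3072/655] → run D
t=4: vr[D=4096/655 E=3072/655 G=3072/655] → run E
t=5: vr[D=4096/655 E=159488/26855 G=3072/655] → run G
t=6: vr[D=4096/655 E=159488/26855 G=2771456/519415] → run G
t=7: vr[D=4096/655 E=159488/26855 G=3106816/519415] → run E
t=8: vr[D=4096/655 E=193024/26855 G=3106816/519415] → run G
t=9: vr[D=4096/655 E=193024/26855] → run D
t=10: vr[D=1024/131 E=193024/26855] → run E
t=11: vr[D=1024/131 E=45312/5371] → run D
t=12: vr[E=45312/5371] → run E
t=13: (idle)
t=14: (idle)
t=15: (idle)
t=16: (idle)

completion order = G, D, E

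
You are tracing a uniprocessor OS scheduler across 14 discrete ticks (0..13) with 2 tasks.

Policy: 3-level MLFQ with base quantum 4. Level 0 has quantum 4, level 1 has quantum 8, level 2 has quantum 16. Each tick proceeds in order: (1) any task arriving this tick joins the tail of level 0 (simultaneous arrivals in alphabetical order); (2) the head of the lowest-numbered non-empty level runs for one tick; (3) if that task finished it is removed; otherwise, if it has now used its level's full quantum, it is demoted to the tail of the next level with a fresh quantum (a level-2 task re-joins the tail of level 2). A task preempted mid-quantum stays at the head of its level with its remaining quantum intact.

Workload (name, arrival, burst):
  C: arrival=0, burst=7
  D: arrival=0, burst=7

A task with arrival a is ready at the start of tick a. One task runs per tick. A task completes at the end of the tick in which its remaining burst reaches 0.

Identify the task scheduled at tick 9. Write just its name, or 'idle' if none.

t=0: L0/L1/L2 = CD/-/- → run C
t=1: L0/L1/L2 = CD/-/- → run C
t=2: L0/L1/L2 = CD/-/- → run C
t=3: L0/L1/L2 = CD/-/- → run C
t=4: L0/L1/L2 = D/C/- → run D
t=5: L0/L1/L2 = D/C/- → run D
t=6: L0/L1/L2 = D/C/- → run D
t=7: L0/L1/L2 = D/C/- → run D
t=8: L0/L1/L2 = -/CD/- → run C
t=9: L0/L1/L2 = -/CD/- → run C
t=10: L0/L1/L2 = -/CD/- → run C
t=11: L0/L1/L2 = -/D/- → run D
t=12: L0/L1/L2 = -/D/- → run D
t=13: L0/L1/L2 = -/D/- → run D

running at tick 9 = C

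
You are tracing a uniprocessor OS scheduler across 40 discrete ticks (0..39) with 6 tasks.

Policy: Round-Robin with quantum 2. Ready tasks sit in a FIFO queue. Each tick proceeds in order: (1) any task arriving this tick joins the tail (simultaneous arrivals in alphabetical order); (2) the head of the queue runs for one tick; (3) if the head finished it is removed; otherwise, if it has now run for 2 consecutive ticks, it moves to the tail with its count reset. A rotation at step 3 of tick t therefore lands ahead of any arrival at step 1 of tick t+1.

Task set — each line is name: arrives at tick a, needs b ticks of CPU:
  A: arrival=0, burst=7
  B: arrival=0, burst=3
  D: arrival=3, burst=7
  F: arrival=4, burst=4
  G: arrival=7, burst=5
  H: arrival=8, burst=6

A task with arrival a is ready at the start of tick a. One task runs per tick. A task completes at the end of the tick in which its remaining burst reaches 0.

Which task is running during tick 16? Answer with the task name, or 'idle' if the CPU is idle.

t=0: queue=[A,B] q_used=0 → run A
t=1: queue=[A,B] q_used=1 → run A
t=2: queue=[B,A] q_used=0 → run B
t=3: queue=[B,A,D] q_used=1 → run B
t=4: queue=[A,D,B,F] q_used=0 → run A
t=5: queue=[A,D,B,F] q_used=1 → run A
t=6: queue=[D,B,F,A] q_used=0 → run D
t=7: queue=[D,B,F,A,G] q_used=1 → run D
t=8: queue=[B,F,A,G,D,H] q_used=0 → run B
t=9: queue=[F,A,G,D,H] q_used=0 → run F
t=10: queue=[F,A,G,D,H] q_used=1 → run F
t=11: queue=[A,G,D,H,F] q_used=0 → run A
t=12: queue=[A,G,D,H,F] q_used=1 → run A
t=13: queue=[G,D,H,F,A] q_used=0 → run G
t=14: queue=[G,D,H,F,A] q_used=1 → run G
t=15: queue=[D,H,F,A,G] q_used=0 → run D
t=16: queue=[D,H,F,A,G] q_used=1 → run D
t=17: queue=[H,F,A,G,D] q_used=0 → run H
t=18: queue=[H,F,A,G,D] q_used=1 → run H
t=19: queue=[F,A,G,D,H] q_used=0 → run F
t=20: queue=[F,A,G,D,H] q_used=1 → run F
t=21: queue=[A,G,D,H] q_used=0 → run A
t=22: queue=[G,D,H] q_used=0 → run G
t=23: queue=[G,D,H] q_used=1 → run G
t=24: queue=[D,H,G] q_used=0 → run D
t=25: queue=[D,H,G] q_used=1 → run D
t=26: queue=[H,G,D] q_used=0 → run H
t=27: queue=[H,G,D] q_used=1 → run H
t=28: queue=[G,D,H] q_used=0 → run G
t=29: queue=[D,H] q_used=0 → run D
t=30: queue=[H] q_used=0 → run H
t=31: queue=[H] q_used=1 → run H
t=32: (idle)
t=33: (idle)
t=34: (idle)
t=35: (idle)
t=36: (idle)
t=37: (idle)
t=38: (idle)
t=39: (idle)

running at tick 16 = D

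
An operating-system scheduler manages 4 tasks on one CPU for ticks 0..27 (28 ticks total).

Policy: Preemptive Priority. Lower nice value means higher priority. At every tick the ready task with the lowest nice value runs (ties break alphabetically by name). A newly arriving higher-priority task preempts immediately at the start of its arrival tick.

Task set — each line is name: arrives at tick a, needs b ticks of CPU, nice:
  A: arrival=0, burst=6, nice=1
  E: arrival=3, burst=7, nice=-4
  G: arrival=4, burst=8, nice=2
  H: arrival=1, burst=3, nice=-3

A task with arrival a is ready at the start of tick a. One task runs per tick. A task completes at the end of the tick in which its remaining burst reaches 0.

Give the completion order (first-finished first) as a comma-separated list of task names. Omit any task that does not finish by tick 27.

completion order = E, H, A, G

t=0: ready={A} → run A
t=1: ready={A,H} → run H
t=2: ready={A,H} → run H
t=3: ready={A,E,H} → run E
t=4: ready={A,E,G,H} → run E
t=5: ready={A,E,G,H} → run E
t=6: ready={A,E,G,H} → run E
t=7: ready={A,E,G,H} → run E
t=8: ready={A,E,G,H} → run E
t=9: ready={A,E,G,H} → run E
t=10: ready={A,G,H} → run H
t=11: ready={A,G} → run A
t=12: ready={A,G} → run A
t=13: ready={A,G} → run A
t=14: ready={A,G} → run A
t=15: ready={A,G} → run A
t=16: ready={G} → run G
t=17: ready={G} → run G
t=18: ready={G} → run G
t=19: ready={G} → run G
t=20: ready={G} → run G
t=21: ready={G} → run G
t=22: ready={G} → run G
t=23: ready={G} → run G
t=24: (idle)
t=25: (idle)
t=26: (idle)
t=27: (idle)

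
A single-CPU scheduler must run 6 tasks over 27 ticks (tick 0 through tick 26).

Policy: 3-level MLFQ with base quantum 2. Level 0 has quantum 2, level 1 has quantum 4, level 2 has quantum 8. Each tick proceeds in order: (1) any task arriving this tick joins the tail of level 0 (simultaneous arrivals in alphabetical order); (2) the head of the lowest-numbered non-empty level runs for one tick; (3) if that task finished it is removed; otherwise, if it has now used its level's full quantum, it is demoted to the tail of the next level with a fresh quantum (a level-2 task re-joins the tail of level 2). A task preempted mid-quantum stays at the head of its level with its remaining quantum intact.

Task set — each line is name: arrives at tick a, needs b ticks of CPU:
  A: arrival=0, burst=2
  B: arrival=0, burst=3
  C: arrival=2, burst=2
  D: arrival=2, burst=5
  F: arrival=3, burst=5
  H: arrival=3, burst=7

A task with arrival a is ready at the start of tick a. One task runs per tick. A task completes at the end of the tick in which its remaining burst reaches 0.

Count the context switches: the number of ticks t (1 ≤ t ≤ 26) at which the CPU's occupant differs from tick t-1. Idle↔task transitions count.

context switches = 10

t=0: L0/L1/L2 = AB/-/- → run A
t=1: L0/L1/L2 = AB/-/- → run A
t=2: L0/L1/L2 = BCD/-/- → run B
t=3: L0/L1/L2 = BCDFH/-/- → run B
t=4: L0/L1/L2 = CDFH/B/- → run C
t=5: L0/L1/L2 = CDFH/B/- → run C
t=6: L0/L1/L2 = DFH/B/- → run D
t=7: L0/L1/L2 = DFH/B/- → run D
t=8: L0/L1/L2 = FH/BD/- → run F
t=9: L0/L1/L2 = FH/BD/- → run F
t=10: L0/L1/L2 = H/BDF/- → run H
t=11: L0/L1/L2 = H/BDF/- → run H
t=12: L0/L1/L2 = -/BDFH/- → run B
t=13: L0/L1/L2 = -/DFH/- → run D
t=14: L0/L1/L2 = -/DFH/- → run D
t=15: L0/L1/L2 = -/DFH/- → run D
t=16: L0/L1/L2 = -/FH/- → run F
t=17: L0/L1/L2 = -/FH/- → run F
t=18: L0/L1/L2 = -/FH/- → run F
t=19: L0/L1/L2 = -/H/- → run H
t=20: L0/L1/L2 = -/H/- → run H
t=21: L0/L1/L2 = -/H/- → run H
t=22: L0/L1/L2 = -/H/- → run H
t=23: L0/L1/L2 = -/-/H → run H
t=24: (idle)
t=25: (idle)
t=26: (idle)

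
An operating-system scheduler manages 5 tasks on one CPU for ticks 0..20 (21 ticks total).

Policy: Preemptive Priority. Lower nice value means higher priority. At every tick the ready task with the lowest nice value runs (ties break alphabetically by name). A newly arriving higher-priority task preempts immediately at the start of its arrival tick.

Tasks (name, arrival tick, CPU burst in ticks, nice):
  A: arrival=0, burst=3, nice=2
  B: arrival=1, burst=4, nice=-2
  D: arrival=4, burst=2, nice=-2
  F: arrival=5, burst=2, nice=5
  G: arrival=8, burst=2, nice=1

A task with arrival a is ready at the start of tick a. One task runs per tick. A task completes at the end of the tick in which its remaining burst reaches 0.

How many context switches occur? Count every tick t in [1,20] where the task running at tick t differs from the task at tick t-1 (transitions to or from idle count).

context switches = 7

t=0: ready={A} → run A
t=1: ready={A,B} → run B
t=2: ready={A,B} → run B
t=3: ready={A,B} → run B
t=4: ready={A,B,D} → run B
t=5: ready={A,D,F} → run D
t=6: ready={A,D,F} → run D
t=7: ready={A,F} → run A
t=8: ready={A,F,G} → run G
t=9: ready={A,F,G} → run G
t=10: ready={A,F} → run A
t=11: ready={F} → run F
t=12: ready={F} → run F
t=13: (idle)
t=14: (idle)
t=15: (idle)
t=16: (idle)
t=17: (idle)
t=18: (idle)
t=19: (idle)
t=20: (idle)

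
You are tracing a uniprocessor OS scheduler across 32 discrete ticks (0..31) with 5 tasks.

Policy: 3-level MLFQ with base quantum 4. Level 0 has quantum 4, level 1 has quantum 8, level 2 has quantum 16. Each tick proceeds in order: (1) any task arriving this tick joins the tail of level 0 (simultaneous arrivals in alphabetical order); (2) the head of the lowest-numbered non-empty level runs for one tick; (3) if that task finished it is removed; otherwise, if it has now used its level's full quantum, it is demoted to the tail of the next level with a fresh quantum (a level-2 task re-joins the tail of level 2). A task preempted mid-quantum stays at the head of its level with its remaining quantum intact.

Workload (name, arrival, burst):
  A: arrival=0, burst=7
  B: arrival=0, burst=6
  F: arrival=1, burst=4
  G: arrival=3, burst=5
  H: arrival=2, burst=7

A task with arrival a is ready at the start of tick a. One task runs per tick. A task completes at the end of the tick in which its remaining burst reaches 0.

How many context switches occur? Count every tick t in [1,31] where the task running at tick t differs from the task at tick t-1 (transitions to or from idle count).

t=0: L0/L1/L2 = AB/-/- → run A
t=1: L0/L1/L2 = ABF/-/- → run A
t=2: L0/L1/L2 = ABFH/-/- → run A
t=3: L0/L1/L2 = ABFHG/-/- → run A
t=4: L0/L1/L2 = BFHG/A/- → run B
t=5: L0/L1/L2 = BFHG/A/- → run B
t=6: L0/L1/L2 = BFHG/A/- → run B
t=7: L0/L1/L2 = BFHG/A/- → run B
t=8: L0/L1/L2 = FHG/AB/- → run F
t=9: L0/L1/L2 = FHG/AB/- → run F
t=10: L0/L1/L2 = FHG/AB/- → run F
t=11: L0/L1/L2 = FHG/AB/- → run F
t=12: L0/L1/L2 = HG/AB/- → run H
t=13: L0/L1/L2 = HG/AB/- → run H
t=14: L0/L1/L2 = HG/AB/- → run H
t=15: L0/L1/L2 = HG/AB/- → run H
t=16: L0/L1/L2 = G/ABH/- → run G
t=17: L0/L1/L2 = G/ABH/- → run G
t=18: L0/L1/L2 = G/ABH/- → run G
t=19: L0/L1/L2 = G/ABH/- → run G
t=20: L0/L1/L2 = -/ABHG/- → run A
t=21: L0/L1/L2 = -/ABHG/- → run A
t=22: L0/L1/L2 = -/ABHG/- → run A
t=23: L0/L1/L2 = -/BHG/- → run B
t=24: L0/L1/L2 = -/BHG/- → run B
t=25: L0/L1/L2 = -/HG/- → run H
t=26: L0/L1/L2 = -/HG/- → run H
t=27: L0/L1/L2 = -/HG/- → run H
t=28: L0/L1/L2 = -/G/- → run G
t=29: (idle)
t=30: (idle)
t=31: (idle)

context switches = 9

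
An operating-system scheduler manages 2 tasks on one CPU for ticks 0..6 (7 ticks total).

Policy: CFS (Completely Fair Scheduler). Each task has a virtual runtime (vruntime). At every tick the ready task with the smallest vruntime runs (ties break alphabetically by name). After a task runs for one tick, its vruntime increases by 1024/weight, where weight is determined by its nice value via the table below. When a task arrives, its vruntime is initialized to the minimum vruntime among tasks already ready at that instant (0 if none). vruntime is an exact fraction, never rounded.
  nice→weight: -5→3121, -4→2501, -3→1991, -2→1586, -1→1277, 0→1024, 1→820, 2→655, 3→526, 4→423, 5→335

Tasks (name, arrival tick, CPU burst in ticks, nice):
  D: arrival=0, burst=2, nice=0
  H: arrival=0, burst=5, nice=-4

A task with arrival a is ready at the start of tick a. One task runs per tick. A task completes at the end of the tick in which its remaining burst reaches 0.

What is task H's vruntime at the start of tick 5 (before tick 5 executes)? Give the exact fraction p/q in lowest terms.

vruntime(H, start of tick 5) = 3072/2501

t=0: vr[D=0 H=0] → run D
t=1: vr[D=1 H=0] → run H
t=2: vr[D=1 H=1024/2501] → run H
t=3: vr[D=1 H=2048/2501] → run H
t=4: vr[D=1 H=3072/2501] → run D
t=5: vr[H=3072/2501] → run H
t=6: vr[H=4096/2501] → run H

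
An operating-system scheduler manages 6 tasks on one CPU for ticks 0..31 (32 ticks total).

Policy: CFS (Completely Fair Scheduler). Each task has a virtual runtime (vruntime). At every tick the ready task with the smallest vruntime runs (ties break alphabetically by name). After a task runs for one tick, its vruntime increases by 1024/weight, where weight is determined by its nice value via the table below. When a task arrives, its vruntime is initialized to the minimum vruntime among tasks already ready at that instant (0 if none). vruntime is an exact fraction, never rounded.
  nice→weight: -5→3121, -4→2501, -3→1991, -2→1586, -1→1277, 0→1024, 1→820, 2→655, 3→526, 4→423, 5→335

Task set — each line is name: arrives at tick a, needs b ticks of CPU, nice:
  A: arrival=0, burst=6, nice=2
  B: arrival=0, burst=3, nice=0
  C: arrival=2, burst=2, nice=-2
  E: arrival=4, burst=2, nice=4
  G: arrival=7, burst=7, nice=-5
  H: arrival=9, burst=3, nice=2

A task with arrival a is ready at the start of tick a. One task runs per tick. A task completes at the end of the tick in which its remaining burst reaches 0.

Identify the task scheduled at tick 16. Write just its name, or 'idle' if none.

running at tick 16 = H

t=0: vr[A=0 B=0] → run A
t=1: vr[A=1024/655 B=0] → run B
t=2: vr[A=1024/655 B=1 C=1] → run B
t=3: vr[A=1024/655 B=2 C=1] → run C
t=4: vr[A=1024/655 B=2 C=1305/793 E=1024/655] → run A
t=5: vr[A=2048/655 B=2 C=1305/793 E=1024/655] → run E
t=6: vr[A=2048/655 B=2 C=1305/793 E=1103872/277065] → run C
t=7: vr[A=2048/655 B=2 E=1103872/277065 G=2] → run B
t=8: vr[A=2048/655 E=1103872/277065 G=2] → run G
t=9: vr[A=2048/655 E=1103872/277065 G=7266/3121 H=7266/3121] → run G
t=10: vr[A=2048/655 E=1103872/277065 G=8290/3121 H=7266/3121] → run H
t=11: vr[A=2048/655 E=1103872/277065 G=8290/3121 H=7955134/2044255] → run G
t=12: vr[A=2048/655 E=1103872/277065 G=9314/3121 H=7955134/2044255] → run G
t=13: vr[A=2048/655 E=1103872/277065 G=10338/3121 H=7955134/2044255] → run A
t=14: vr[A=3072/655 E=1103872/277065 G=10338/3121 H=7955134/2044255] → run G
t=15: vr[A=3072/655 E=1103872/277065 G=11362/3121 H=7955134/2044255] → run G
t=16: vr[A=3072/655 E=1103872/277065 G=12386/3121 H=7955134/2044255] → run H
t=17: vr[A=3072/655 E=1103872/277065 G=12386/3121 H=11151038/2044255] → run G
t=18: vr[A=3072/655 E=1103872/277065 H=11151038/2044255] → run E
t=19: vr[A=3072/655 H=11151038/2044255] → run A
t=20: vr[A=4096/655 H=11151038/2044255] → run H
t=21: vr[A=4096/655] → run A
t=22: vr[A=1024/131] → run A
t=23: (idle)
t=24: (idle)
t=25: (idle)
t=26: (idle)
t=27: (idle)
t=28: (idle)
t=29: (idle)
t=30: (idle)
t=31: (idle)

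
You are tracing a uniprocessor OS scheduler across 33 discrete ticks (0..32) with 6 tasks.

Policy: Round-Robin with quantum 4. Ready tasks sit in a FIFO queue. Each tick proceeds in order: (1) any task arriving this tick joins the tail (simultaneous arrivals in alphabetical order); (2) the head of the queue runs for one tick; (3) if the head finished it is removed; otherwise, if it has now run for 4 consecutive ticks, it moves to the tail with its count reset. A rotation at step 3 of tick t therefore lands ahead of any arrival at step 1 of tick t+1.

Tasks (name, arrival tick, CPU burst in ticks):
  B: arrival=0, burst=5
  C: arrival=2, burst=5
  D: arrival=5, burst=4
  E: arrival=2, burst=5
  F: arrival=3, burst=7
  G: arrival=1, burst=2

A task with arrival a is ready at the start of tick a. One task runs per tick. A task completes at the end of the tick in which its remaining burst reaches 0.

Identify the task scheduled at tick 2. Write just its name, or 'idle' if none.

t=0: queue=[B] q_used=0 → run B
t=1: queue=[B,G] q_used=1 → run B
t=2: queue=[B,G,C,E] q_used=2 → run B
t=3: queue=[B,G,C,E,F] q_used=3 → run B
t=4: queue=[G,C,E,F,B] q_used=0 → run G
t=5: queue=[G,C,E,F,B,D] q_used=1 → run G
t=6: queue=[C,E,F,B,D] q_used=0 → run C
t=7: queue=[C,E,F,B,D] q_used=1 → run C
t=8: queue=[C,E,F,B,D] q_used=2 → run C
t=9: queue=[C,E,F,B,D] q_used=3 → run C
t=10: queue=[E,F,B,D,C] q_used=0 → run E
t=11: queue=[E,F,B,D,C] q_used=1 → run E
t=12: queue=[E,F,B,D,C] q_used=2 → run E
t=13: queue=[E,F,B,D,C] q_used=3 → run E
t=14: queue=[F,B,D,C,E] q_used=0 → run F
t=15: queue=[F,B,D,C,E] q_used=1 → run F
t=16: queue=[F,B,D,C,E] q_used=2 → run F
t=17: queue=[F,B,D,C,E] q_used=3 → run F
t=18: queue=[B,D,C,E,F] q_used=0 → run B
t=19: queue=[D,C,E,F] q_used=0 → run D
t=20: queue=[D,C,E,F] q_used=1 → run D
t=21: queue=[D,C,E,F] q_used=2 → run D
t=22: queue=[D,C,E,F] q_used=3 → run D
t=23: queue=[C,E,F] q_used=0 → run C
t=24: queue=[E,F] q_used=0 → run E
t=25: queue=[F] q_used=0 → run F
t=26: queue=[F] q_used=1 → run F
t=27: queue=[F] q_used=2 → run F
t=28: (idle)
t=29: (idle)
t=30: (idle)
t=31: (idle)
t=32: (idle)

running at tick 2 = B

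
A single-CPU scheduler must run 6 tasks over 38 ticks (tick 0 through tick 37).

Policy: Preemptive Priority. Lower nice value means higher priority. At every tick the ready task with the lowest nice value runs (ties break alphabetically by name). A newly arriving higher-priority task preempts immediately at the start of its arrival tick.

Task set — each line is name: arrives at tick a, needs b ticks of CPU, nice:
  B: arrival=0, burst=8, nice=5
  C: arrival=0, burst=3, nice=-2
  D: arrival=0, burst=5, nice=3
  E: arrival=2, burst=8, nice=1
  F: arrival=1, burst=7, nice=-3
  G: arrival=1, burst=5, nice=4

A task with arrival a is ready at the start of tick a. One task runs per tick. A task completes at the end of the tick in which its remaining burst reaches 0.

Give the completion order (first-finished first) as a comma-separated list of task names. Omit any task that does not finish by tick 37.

t=0: ready={B,C,D} → run C
t=1: ready={B,C,D,F,G} → run F
t=2: ready={B,C,D,E,F,G} → run F
t=3: ready={B,C,D,E,F,G} → run F
t=4: ready={B,C,D,E,F,G} → run F
t=5: ready={B,C,D,E,F,G} → run F
t=6: ready={B,C,D,E,F,G} → run F
t=7: ready={B,C,D,E,F,G} → run F
t=8: ready={B,C,D,E,G} → run C
t=9: ready={B,C,D,E,G} → run C
t=10: ready={B,D,E,G} → run E
t=11: ready={B,D,E,G} → run E
t=12: ready={B,D,E,G} → run E
t=13: ready={B,D,E,G} → run E
t=14: ready={B,D,E,G} → run E
t=15: ready={B,D,E,G} → run E
t=16: ready={B,D,E,G} → run E
t=17: ready={B,D,E,G} → run E
t=18: ready={B,D,G} → run D
t=19: ready={B,D,G} → run D
t=20: ready={B,D,G} → run D
t=21: ready={B,D,G} → run D
t=22: ready={B,D,G} → run D
t=23: ready={B,G} → run G
t=24: ready={B,G} → run G
t=25: ready={B,G} → run G
t=26: ready={B,G} → run G
t=27: ready={B,G} → run G
t=28: ready={B} → run B
t=29: ready={B} → run B
t=30: ready={B} → run B
t=31: ready={B} → run B
t=32: ready={B} → run B
t=33: ready={B} → run B
t=34: ready={B} → run B
t=35: ready={B} → run B
t=36: (idle)
t=37: (idle)

completion order = F, C, E, D, G, B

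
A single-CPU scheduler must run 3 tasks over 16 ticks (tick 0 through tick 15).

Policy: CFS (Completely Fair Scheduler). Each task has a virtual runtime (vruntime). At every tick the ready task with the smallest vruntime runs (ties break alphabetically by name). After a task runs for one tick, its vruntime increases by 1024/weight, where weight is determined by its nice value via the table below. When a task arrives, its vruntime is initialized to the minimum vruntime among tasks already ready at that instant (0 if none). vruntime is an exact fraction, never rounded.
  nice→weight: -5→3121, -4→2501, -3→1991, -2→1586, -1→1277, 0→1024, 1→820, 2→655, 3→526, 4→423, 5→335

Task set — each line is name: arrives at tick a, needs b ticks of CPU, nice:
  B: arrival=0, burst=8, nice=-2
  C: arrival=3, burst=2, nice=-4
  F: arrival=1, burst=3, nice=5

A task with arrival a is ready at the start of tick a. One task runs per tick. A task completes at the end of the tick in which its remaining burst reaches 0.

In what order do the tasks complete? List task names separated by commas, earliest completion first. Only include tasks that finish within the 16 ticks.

t=0: vr[B=0] → run B
t=1: vr[B=512/793 F=512/793] → run B
t=2: vr[B=1024/793 F=512/793] → run F
t=3: vr[B=1024/793 C=1024/793 F=983552/265655] → run B
t=4: vr[B=1536/793 C=1024/793 F=983552/265655] → run C
t=5: vr[B=1536/793 C=55296/32513 F=983552/265655] → run C
t=6: vr[B=1536/793 F=983552/265655] → run B
t=7: vr[B=2048/793 F=983552/265655] → run B
t=8: vr[B=2560/793 F=983552/265655] → run B
t=9: vr[B=3072/793 F=983552/265655] → run F
t=10: vr[B=3072/793 F=1795584/265655] → run B
t=11: vr[B=3584/793 F=1795584/265655] → run B
t=12: vr[F=1795584/265655] → run F
t=13: (idle)
t=14: (idle)
t=15: (idle)

completion order = C, B, F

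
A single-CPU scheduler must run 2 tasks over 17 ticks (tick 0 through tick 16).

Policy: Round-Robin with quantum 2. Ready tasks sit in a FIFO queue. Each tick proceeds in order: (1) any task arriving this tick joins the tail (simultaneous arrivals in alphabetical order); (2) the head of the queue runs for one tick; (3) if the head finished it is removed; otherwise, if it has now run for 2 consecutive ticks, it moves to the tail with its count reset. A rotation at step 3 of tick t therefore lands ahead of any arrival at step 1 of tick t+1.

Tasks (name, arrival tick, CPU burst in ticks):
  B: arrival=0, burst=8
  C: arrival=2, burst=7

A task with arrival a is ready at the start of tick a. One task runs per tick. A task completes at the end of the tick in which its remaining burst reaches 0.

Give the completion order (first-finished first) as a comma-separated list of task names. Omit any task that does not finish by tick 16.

t=0: queue=[B] q_used=0 → run B
t=1: queue=[B] q_used=1 → run B
t=2: queue=[B,C] q_used=0 → run B
t=3: queue=[B,C] q_used=1 → run B
t=4: queue=[C,B] q_used=0 → run C
t=5: queue=[C,B] q_used=1 → run C
t=6: queue=[B,C] q_used=0 → run B
t=7: queue=[B,C] q_used=1 → run B
t=8: queue=[C,B] q_used=0 → run C
t=9: queue=[C,B] q_used=1 → run C
t=10: queue=[B,C] q_used=0 → run B
t=11: queue=[B,C] q_used=1 → run B
t=12: queue=[C] q_used=0 → run C
t=13: queue=[C] q_used=1 → run C
t=14: queue=[C] q_used=0 → run C
t=15: (idle)
t=16: (idle)

completion order = B, C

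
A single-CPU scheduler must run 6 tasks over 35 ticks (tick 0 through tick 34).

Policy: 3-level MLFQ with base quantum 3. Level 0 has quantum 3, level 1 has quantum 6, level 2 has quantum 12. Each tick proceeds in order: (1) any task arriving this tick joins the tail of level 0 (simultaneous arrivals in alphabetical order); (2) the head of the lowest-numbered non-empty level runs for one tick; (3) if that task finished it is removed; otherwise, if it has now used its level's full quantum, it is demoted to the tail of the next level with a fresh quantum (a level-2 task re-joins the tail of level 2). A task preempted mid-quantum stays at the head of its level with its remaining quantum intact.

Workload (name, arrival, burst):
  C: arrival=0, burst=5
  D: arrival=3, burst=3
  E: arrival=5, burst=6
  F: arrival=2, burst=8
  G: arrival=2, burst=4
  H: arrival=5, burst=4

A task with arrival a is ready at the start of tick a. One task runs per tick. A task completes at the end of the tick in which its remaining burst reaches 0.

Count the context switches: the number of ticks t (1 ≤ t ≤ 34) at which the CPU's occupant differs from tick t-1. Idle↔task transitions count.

context switches = 11

t=0: L0/L1/L2 = C/-/- → run C
t=1: L0/L1/L2 = C/-/- → run C
t=2: L0/L1/L2 = CFG/-/- → run C
t=3: L0/L1/L2 = FGD/C/- → run F
t=4: L0/L1/L2 = FGD/C/- → run F
t=5: L0/L1/L2 = FGDEH/C/- → run F
t=6: L0/L1/L2 = GDEH/CF/- → run G
t=7: L0/L1/L2 = GDEH/CF/- → run G
t=8: L0/L1/L2 = GDEH/CF/- → run G
t=9: L0/L1/L2 = DEH/CFG/- → run D
t=10: L0/L1/L2 = DEH/CFG/- → run D
t=11: L0/L1/L2 = DEH/CFG/- → run D
t=12: L0/L1/L2 = EH/CFG/- → run E
t=13: L0/L1/L2 = EH/CFG/- → run E
t=14: L0/L1/L2 = EH/CFG/- → run E
t=15: L0/L1/L2 = H/CFGE/- → run H
t=16: L0/L1/L2 = H/CFGE/- → run H
t=17: L0/L1/L2 = H/CFGE/- → run H
t=18: L0/L1/L2 = -/CFGEH/- → run C
t=19: L0/L1/L2 = -/CFGEH/- → run C
t=20: L0/L1/L2 = -/FGEH/- → run F
t=21: L0/L1/L2 = -/FGEH/- → run F
t=22: L0/L1/L2 = -/FGEH/- → run F
t=23: L0/L1/L2 = -/FGEH/- → run F
t=24: L0/L1/L2 = -/FGEH/- → run F
t=25: L0/L1/L2 = -/GEH/- → run G
t=26: L0/L1/L2 = -/EH/- → run E
t=27: L0/L1/L2 = -/EH/- → run E
t=28: L0/L1/L2 = -/EH/- → run E
t=29: L0/L1/L2 = -/H/- → run H
t=30: (idle)
t=31: (idle)
t=32: (idle)
t=33: (idle)
t=34: (idle)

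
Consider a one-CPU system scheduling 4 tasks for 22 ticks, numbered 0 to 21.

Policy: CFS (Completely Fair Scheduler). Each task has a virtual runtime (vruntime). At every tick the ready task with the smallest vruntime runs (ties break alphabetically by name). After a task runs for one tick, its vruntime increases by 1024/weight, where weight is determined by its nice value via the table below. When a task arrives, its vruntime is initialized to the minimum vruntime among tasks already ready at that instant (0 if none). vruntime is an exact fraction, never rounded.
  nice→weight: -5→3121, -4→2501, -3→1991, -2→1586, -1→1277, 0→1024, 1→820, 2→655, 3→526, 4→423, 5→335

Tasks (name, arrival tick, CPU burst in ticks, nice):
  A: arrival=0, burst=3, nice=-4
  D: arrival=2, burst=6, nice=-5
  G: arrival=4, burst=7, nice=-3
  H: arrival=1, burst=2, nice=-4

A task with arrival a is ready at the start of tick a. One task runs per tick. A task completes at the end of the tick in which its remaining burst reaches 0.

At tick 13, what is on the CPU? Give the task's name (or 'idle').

t=0: vr[A=0] → run A
t=1: vr[A=1024/2501 H=1024/2501] → run A
t=2: vr[A=2048/2501 D=1024/2501 H=1024/2501] → run D
t=3: vr[A=2048/2501 D=5756928/7805621 H=1024/2501] → run H
t=4: vr[A=2048/2501 D=5756928/7805621 G=5756928/7805621 H=2048/2501] → run D
t=5: vr[A=2048/2501 D=8317952/7805621 G=5756928/7805621 H=2048/2501] → run G
t=6: vr[A=2048/2501 D=8317952/7805621 G=19454999552/15540991411 H=2048/2501] → run A
t=7: vr[D=8317952/7805621 G=19454999552/15540991411 H=2048/2501] → run H
t=8: vr[D=8317952/7805621 G=19454999552/15540991411] → run D
t=9: vr[D=10878976/7805621 G=19454999552/15540991411] → run G
t=10: vr[D=10878976/7805621 G=27447955456/15540991411] → run D
t=11: vr[D=13440000/7805621 G=27447955456/15540991411] → run D
t=12: vr[D=16001024/7805621 G=27447955456/15540991411] → run G
t=13: vr[D=16001024/7805621 G=35440911360/15540991411] → run D
t=14: vr[G=35440911360/15540991411] → run G
t=15: vr[G=43433867264/15540991411] → run G
t=16: vr[G=51426823168/15540991411] → run G
t=17: vr[G=59419779072/15540991411] → run G
t=18: (idle)
t=19: (idle)
t=20: (idle)
t=21: (idle)

running at tick 13 = D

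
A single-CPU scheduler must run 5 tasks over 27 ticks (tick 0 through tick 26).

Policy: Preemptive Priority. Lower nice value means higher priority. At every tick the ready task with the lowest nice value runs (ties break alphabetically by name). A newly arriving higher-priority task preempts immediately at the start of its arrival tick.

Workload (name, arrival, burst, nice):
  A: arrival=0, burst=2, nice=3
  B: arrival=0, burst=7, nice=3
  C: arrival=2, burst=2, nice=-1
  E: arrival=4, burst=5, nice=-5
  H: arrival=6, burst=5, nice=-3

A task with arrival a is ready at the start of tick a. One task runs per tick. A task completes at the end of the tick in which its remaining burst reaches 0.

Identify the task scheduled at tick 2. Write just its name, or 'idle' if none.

running at tick 2 = C

t=0: ready={A,B} → run A
t=1: ready={A,B} → run A
t=2: ready={B,C} → run C
t=3: ready={B,C} → run C
t=4: ready={B,E} → run E
t=5: ready={B,E} → run E
t=6: ready={B,E,H} → run E
t=7: ready={B,E,H} → run E
t=8: ready={B,E,H} → run E
t=9: ready={B,H} → run H
t=10: ready={B,H} → run H
t=11: ready={B,H} → run H
t=12: ready={B,H} → run H
t=13: ready={B,H} → run H
t=14: ready={B} → run B
t=15: ready={B} → run B
t=16: ready={B} → run B
t=17: ready={B} → run B
t=18: ready={B} → run B
t=19: ready={B} → run B
t=20: ready={B} → run B
t=21: (idle)
t=22: (idle)
t=23: (idle)
t=24: (idle)
t=25: (idle)
t=26: (idle)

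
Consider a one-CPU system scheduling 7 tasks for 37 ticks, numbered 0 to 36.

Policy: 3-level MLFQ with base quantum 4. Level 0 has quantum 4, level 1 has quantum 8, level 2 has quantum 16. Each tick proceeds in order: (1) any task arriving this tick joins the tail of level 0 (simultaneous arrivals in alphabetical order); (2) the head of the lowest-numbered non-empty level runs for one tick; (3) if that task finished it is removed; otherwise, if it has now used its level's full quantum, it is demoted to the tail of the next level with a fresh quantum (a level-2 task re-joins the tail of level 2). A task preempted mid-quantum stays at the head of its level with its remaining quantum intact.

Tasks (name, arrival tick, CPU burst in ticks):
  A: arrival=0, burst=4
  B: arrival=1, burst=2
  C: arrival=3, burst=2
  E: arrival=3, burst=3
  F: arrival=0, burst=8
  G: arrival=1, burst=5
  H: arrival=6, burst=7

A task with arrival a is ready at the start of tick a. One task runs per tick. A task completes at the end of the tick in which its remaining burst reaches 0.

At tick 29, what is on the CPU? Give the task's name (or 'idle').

running at tick 29 = H

t=0: L0/L1/L2 = AF/-/- → run A
t=1: L0/L1/L2 = AFBG/-/- → run A
t=2: L0/L1/L2 = AFBG/-/- → run A
t=3: L0/L1/L2 = AFBGCE/-/- → run A
t=4: L0/L1/L2 = FBGCE/-/- → run F
t=5: L0/L1/L2 = FBGCE/-/- → run F
t=6: L0/L1/L2 = FBGCEH/-/- → run F
t=7: L0/L1/L2 = FBGCEH/-/- → run F
t=8: L0/L1/L2 = BGCEH/F/- → run B
t=9: L0/L1/L2 = BGCEH/F/- → run B
t=10: L0/L1/L2 = GCEH/F/- → run G
t=11: L0/L1/L2 = GCEH/F/- → run G
t=12: L0/L1/L2 = GCEH/F/- → run G
t=13: L0/L1/L2 = GCEH/F/- → run G
t=14: L0/L1/L2 = CEH/FG/- → run C
t=15: L0/L1/L2 = CEH/FG/- → run C
t=16: L0/L1/L2 = EH/FG/- → run E
t=17: L0/L1/L2 = EH/FG/- → run E
t=18: L0/L1/L2 = EH/FG/- → run E
t=19: L0/L1/L2 = H/FG/- → run H
t=20: L0/L1/L2 = H/FG/- → run H
t=21: L0/L1/L2 = H/FG/- → run H
t=22: L0/L1/L2 = H/FG/- → run H
t=23: L0/L1/L2 = -/FGH/- → run F
t=24: L0/L1/L2 = -/FGH/- → run F
t=25: L0/L1/L2 = -/FGH/- → run F
t=26: L0/L1/L2 = -/FGH/- → run F
t=27: L0/L1/L2 = -/GH/- → run G
t=28: L0/L1/L2 = -/H/- → run H
t=29: L0/L1/L2 = -/H/- → run H
t=30: L0/L1/L2 = -/H/- → run H
t=31: (idle)
t=32: (idle)
t=33: (idle)
t=34: (idle)
t=35: (idle)
t=36: (idle)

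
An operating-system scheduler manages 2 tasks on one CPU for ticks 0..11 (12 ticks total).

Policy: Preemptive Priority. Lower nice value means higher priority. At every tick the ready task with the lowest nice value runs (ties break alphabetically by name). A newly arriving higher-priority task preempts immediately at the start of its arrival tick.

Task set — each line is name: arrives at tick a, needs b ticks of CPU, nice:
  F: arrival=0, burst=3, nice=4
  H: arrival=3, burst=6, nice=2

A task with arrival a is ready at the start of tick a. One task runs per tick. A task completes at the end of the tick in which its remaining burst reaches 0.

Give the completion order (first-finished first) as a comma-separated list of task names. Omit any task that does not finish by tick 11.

t=0: ready={F} → run F
t=1: ready={F} → run F
t=2: ready={F} → run F
t=3: ready={H} → run H
t=4: ready={H} → run H
t=5: ready={H} → run H
t=6: ready={H} → run H
t=7: ready={H} → run H
t=8: ready={H} → run H
t=9: (idle)
t=10: (idle)
t=11: (idle)

completion order = F, H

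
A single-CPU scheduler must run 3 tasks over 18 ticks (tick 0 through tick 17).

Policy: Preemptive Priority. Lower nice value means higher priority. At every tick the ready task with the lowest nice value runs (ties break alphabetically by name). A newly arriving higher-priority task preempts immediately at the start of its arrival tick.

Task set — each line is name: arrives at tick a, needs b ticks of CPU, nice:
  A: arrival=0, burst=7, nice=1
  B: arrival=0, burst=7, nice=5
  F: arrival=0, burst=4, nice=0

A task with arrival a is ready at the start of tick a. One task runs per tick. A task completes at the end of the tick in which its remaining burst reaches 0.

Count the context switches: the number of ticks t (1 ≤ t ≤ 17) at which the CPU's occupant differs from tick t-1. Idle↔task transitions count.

t=0: ready={A,B,F} → run F
t=1: ready={A,B,F} → run F
t=2: ready={A,B,F} → run F
t=3: ready={A,B,F} → run F
t=4: ready={A,B} → run A
t=5: ready={A,B} → run A
t=6: ready={A,B} → run A
t=7: ready={A,B} → run A
t=8: ready={A,B} → run A
t=9: ready={A,B} → run A
t=10: ready={A,B} → run A
t=11: ready={B} → run B
t=12: ready={B} → run B
t=13: ready={B} → run B
t=14: ready={B} → run B
t=15: ready={B} → run B
t=16: ready={B} → run B
t=17: ready={B} → run B

context switches = 2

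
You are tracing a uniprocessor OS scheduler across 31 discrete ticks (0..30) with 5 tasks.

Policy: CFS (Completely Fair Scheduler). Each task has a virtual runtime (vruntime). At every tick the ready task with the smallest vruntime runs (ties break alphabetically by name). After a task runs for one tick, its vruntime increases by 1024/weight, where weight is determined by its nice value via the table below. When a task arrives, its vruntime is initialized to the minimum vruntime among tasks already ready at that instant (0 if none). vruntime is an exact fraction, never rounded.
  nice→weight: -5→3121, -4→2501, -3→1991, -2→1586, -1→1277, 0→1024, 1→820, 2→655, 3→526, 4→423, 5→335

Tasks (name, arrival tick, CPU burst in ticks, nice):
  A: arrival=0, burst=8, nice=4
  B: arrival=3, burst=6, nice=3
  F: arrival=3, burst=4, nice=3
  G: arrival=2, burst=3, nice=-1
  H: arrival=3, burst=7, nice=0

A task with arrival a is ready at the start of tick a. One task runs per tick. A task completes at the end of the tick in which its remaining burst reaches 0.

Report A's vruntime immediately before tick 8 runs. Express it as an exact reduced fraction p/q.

t=0: vr[A=0] → run A
t=1: vr[A=1024/423] → run A
t=2: vr[A=2048/423 G=2048/423] → run A
t=3: vr[A=1024/141 B=2048/423 F=2048/423 G=2048/423 H=2048/423] → run B
t=4: vr[A=1024/141 B=755200/111249 F=2048/423 G=2048/423 H=2048/423] → run F
t=5: vr[A=1024/141 B=755200/111249 F=755200/111249 G=2048/423 H=2048/423] → run G
t=6: vr[A=1024/141 B=755200/111249 F=755200/111249 G=3048448/540171 H=2048/423] → run H
t=7: vr[A=1024/141 B=755200/111249 F=755200/111249 G=3048448/540171 H=2471/423] → run G
t=8: vr[A=1024/141 B=755200/111249 F=755200/111249 G=3481600/540171 H=2471/423] → run H
t=9: vr[A=1024/141 B=755200/111249 F=755200/111249 G=3481600/540171 H=2894/423] → run G
t=10: vr[A=1024/141 B=755200/111249 F=755200/111249 H=2894/423] → run B
t=11: vr[A=1024/141 B=971776/111249 F=755200/111249 H=2894/423] → run F
t=12: vr[A=1024/141 B=971776/111249 F=971776/111249 H=2894/423] → run H
t=13: vr[A=1024/141 B=971776/111249 F=971776/111249 H=3317/423] → run A
t=14: vr[A=4096/423 B=971776/111249 F=971776/111249 H=3317/423] → run H
t=15: vr[A=4096/423 B=971776/111249 F=971776/111249 H=3740/423] → run B
t=16: vr[A=4096/423 B=1188352/111249 F=971776/111249 H=3740/423] → run F
t=17: vr[A=4096/423 B=1188352/111249 F=1188352/111249 H=3740/423] → run H
t=18: vr[A=4096/423 B=1188352/111249 F=1188352/111249 H=4163/423] → run A
t=19: vr[A=5120/423 B=1188352/111249 F=1188352/111249 H=4163/423] → run H
t=20: vr[A=5120/423 B=1188352/111249 F=1188352/111249 H=4586/423] → run B
t=21: vr[A=5120/423 B=1404928/111249 F=1188352/111249 H=4586/423] → run F
t=22: vr[A=5120/423 B=1404928/111249 H=4586/423] → run H
t=23: vr[A=5120/423 B=1404928/111249] → run A
t=24: vr[A=2048/141 B=1404928/111249] → run B
t=25: vr[A=2048/141 B=1621504/111249] → run A
t=26: vr[A=7168/423 B=1621504/111249] → run B
t=27: vr[A=7168/423] → run A
t=28: (idle)
t=29: (idle)
t=30: (idle)

vruntime(A, start of tick 8) = 1024/141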